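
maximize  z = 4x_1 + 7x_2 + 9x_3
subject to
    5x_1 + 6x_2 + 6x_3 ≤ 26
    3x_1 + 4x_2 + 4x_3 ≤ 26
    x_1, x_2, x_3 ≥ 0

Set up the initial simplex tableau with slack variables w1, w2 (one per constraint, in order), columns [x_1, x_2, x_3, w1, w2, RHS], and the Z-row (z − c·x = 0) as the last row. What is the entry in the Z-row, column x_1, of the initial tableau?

The Z-row carries the negated objective coefficients: the x_1 entry is -4.

-4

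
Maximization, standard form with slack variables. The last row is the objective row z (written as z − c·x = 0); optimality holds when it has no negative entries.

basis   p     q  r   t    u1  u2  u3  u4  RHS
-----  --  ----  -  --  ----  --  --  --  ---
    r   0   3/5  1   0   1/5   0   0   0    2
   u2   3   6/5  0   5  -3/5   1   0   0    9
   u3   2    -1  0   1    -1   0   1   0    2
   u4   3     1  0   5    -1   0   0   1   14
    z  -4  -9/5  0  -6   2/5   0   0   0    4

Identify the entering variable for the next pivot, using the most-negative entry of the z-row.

t

Negative z-row entries: p: -4, q: -9/5, t: -6.
The most negative is -6 in column t, so t enters.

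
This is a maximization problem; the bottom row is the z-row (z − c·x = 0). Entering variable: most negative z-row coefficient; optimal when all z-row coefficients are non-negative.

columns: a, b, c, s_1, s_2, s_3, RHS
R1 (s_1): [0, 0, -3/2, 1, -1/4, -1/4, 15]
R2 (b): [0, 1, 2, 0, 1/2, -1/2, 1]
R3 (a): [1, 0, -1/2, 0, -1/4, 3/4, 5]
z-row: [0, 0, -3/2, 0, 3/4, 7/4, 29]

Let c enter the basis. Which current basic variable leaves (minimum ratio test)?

Column c entries and ratios — s_1: -3/2 ≤ 0, skip; b: 1/2 = 1/2; a: -1/2 ≤ 0, skip.
Smallest ratio is 1/2 in the row of b, so b leaves.

b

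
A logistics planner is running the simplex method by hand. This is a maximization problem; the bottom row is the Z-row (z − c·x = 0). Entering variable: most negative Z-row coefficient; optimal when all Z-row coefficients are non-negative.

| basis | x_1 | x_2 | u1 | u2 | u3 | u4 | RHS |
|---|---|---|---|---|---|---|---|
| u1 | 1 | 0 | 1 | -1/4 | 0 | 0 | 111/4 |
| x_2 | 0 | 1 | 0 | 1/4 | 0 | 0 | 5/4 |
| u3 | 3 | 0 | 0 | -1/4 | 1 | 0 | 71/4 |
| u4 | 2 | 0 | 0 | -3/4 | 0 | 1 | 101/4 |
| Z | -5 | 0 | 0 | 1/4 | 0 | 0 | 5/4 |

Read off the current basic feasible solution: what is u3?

71/4

u3 is basic (row 3); its value is the RHS of that row, 71/4.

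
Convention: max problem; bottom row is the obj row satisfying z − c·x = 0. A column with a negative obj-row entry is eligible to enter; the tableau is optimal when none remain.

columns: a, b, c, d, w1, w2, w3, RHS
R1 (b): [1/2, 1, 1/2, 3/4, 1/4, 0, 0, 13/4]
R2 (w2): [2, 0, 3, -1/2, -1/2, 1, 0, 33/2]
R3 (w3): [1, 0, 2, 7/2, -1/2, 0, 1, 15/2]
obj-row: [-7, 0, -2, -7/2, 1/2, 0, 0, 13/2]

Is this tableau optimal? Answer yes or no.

The obj-row has a negative entry -7 in column a, so it is not optimal.

no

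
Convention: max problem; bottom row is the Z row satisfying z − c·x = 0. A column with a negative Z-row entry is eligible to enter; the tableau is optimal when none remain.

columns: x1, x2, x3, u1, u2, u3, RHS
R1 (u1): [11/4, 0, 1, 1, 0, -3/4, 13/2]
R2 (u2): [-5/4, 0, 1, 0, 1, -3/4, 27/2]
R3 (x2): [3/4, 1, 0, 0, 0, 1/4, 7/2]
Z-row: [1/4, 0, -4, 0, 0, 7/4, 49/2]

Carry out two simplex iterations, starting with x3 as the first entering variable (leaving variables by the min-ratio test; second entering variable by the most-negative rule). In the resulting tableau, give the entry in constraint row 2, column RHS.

Ratio test on column x3 — row 1: (13/2)/1 = 13/2; row 2: (27/2)/1 = 27/2; row 3: entry 0 ≤ 0. Minimum is 13/2 at row 1 (u1 leaves); pivot element 1.
Divide row 1 by 1; eliminate column x3 from the other rows.
Second iteration: most negative Z-row entry is -5/4 in column u3, so u3 enters.
Ratio test on column u3 — row 1: entry -3/4 ≤ 0; row 2: entry 0 ≤ 0; row 3: (7/2)/(1/4) = 14. Minimum is 14 at row 3 (x2 leaves); pivot element 1/4.
Divide row 3 by 1/4; eliminate column u3 from the other rows.
After both pivots, the entry at constraint row 2, column RHS is 7.

7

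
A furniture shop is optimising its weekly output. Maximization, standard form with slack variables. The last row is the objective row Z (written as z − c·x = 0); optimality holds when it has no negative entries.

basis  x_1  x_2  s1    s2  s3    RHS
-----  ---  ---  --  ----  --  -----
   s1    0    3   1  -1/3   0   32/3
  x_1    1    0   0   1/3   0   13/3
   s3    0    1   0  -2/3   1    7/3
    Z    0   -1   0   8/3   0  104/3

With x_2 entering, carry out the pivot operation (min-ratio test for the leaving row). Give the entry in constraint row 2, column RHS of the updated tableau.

13/3

Ratio test on column x_2 — row 1: (32/3)/3 = 32/9; row 2: entry 0 ≤ 0; row 3: (7/3)/1 = 7/3. Minimum is 7/3 at row 3 (s3 leaves); pivot element 1.
Divide row 3 by 1; eliminate column x_2 from the other rows.
Row 2 update in column RHS: 13/3 − 0·(7/3) = 13/3.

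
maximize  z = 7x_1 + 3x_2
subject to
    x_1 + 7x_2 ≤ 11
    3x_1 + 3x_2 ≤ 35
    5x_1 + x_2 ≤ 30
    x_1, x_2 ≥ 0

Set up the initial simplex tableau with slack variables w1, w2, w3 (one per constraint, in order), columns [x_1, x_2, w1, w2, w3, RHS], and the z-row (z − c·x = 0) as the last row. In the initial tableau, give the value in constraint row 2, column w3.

Slack w3 belongs to constraint 3; its column is the unit vector e_3, so the entry in row 2 is 0.

0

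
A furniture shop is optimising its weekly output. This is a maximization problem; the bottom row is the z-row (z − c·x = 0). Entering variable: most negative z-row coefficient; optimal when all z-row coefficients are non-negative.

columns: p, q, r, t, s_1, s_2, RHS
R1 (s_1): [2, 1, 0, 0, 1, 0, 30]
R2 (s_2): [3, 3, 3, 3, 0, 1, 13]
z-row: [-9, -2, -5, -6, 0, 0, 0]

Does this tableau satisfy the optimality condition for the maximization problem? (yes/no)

The z-row has a negative entry -9 in column p, so it is not optimal.

no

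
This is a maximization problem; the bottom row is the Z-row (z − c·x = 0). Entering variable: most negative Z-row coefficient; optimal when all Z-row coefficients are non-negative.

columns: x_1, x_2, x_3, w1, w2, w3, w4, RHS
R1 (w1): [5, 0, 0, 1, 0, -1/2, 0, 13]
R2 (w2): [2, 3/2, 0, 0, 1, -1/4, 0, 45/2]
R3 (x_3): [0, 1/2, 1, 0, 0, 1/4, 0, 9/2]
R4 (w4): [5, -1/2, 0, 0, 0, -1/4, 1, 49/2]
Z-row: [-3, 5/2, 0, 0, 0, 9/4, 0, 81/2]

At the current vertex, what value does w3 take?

w3 is not in the basis, so in the current basic feasible solution w3 = 0.

0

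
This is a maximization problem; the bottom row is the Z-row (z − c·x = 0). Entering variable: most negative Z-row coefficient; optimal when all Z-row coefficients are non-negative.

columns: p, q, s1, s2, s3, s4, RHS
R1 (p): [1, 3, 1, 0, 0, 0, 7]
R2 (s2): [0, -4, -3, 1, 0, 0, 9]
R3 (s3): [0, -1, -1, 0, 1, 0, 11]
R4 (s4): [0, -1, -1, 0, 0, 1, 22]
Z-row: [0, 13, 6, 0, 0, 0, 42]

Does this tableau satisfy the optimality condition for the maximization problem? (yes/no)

yes

Every Z-row coefficient is ≥ 0, so the tableau is optimal.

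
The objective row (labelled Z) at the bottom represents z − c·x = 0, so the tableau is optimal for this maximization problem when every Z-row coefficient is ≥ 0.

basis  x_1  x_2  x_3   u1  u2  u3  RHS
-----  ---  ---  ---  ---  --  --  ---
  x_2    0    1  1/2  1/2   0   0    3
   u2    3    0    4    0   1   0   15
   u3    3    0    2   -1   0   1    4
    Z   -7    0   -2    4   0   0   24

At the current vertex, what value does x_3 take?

0

x_3 is not in the basis, so in the current basic feasible solution x_3 = 0.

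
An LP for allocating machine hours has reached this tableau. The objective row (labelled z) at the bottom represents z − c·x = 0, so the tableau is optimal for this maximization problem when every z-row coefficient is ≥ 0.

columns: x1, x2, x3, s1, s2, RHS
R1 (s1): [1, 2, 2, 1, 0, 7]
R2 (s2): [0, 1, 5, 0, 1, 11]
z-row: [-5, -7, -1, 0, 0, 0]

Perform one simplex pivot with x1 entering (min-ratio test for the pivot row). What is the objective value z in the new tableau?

35

Ratio test on column x1 — row 1: 7/1 = 7; row 2: entry 0 ≤ 0. Minimum is 7 at row 1 (s1 leaves); pivot element 1.
Pivot on row 1; the z-row RHS becomes 0 − (-5)·7 = 35.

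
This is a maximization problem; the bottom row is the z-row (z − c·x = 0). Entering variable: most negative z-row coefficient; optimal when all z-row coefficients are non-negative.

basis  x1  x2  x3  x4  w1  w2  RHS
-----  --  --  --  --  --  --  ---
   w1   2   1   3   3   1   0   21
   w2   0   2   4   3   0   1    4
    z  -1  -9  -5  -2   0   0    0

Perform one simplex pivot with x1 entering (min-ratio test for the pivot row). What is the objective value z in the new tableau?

Ratio test on column x1 — row 1: 21/2 = 21/2; row 2: entry 0 ≤ 0. Minimum is 21/2 at row 1 (w1 leaves); pivot element 2.
Pivot on row 1; the z-row RHS becomes 0 − (-1)·(21/2) = 21/2.

21/2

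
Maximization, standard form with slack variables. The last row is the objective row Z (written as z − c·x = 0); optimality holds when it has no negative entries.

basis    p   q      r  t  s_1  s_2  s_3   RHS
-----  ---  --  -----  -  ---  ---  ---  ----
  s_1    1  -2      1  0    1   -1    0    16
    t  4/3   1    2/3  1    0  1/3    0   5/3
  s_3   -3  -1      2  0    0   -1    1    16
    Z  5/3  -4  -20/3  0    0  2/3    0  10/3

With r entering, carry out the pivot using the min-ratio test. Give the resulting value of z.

Ratio test on column r — row 1: 16/1 = 16; row 2: (5/3)/(2/3) = 5/2; row 3: 16/2 = 8. Minimum is 5/2 at row 2 (t leaves); pivot element 2/3.
Pivot on row 2; the Z-row RHS becomes 10/3 − (-20/3)·(5/2) = 20.

20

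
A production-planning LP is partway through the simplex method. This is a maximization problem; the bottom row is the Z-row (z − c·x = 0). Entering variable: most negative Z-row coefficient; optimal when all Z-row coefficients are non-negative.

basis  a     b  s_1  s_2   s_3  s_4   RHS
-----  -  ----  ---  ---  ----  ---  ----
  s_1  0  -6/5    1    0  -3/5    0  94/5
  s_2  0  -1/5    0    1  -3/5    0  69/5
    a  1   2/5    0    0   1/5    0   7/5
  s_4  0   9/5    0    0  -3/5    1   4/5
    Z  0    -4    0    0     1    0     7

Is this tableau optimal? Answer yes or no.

The Z-row has a negative entry -4 in column b, so it is not optimal.

no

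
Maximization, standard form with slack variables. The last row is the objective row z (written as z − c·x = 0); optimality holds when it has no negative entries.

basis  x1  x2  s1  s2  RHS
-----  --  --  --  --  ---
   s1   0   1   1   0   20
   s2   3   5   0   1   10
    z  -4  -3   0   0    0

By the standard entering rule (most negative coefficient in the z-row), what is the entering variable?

x1

Negative z-row entries: x1: -4, x2: -3.
The most negative is -4 in column x1, so x1 enters.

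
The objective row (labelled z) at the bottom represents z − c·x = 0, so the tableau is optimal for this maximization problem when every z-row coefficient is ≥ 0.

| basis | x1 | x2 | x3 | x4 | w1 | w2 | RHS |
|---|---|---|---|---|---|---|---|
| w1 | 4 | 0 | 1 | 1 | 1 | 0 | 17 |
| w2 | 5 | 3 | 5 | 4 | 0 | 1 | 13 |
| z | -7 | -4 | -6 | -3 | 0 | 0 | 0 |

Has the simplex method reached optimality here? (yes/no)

The z-row has a negative entry -7 in column x1, so it is not optimal.

no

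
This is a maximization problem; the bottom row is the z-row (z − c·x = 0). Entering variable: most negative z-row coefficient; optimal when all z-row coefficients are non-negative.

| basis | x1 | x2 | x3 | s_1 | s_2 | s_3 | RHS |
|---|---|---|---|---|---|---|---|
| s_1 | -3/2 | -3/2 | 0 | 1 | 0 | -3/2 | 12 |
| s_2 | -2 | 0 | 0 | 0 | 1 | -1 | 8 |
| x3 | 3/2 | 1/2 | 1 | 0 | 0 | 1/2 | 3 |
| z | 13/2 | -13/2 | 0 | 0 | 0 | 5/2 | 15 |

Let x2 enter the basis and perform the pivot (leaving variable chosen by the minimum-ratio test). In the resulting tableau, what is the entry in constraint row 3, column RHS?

6

Ratio test on column x2 — row 1: entry -3/2 ≤ 0; row 2: entry 0 ≤ 0; row 3: 3/(1/2) = 6. Minimum is 6 at row 3 (x3 leaves); pivot element 1/2.
Divide row 3 by 1/2; eliminate column x2 from the other rows.
In the new row 3, the RHS entry is the old entry divided by the pivot: 3/(1/2) = 6.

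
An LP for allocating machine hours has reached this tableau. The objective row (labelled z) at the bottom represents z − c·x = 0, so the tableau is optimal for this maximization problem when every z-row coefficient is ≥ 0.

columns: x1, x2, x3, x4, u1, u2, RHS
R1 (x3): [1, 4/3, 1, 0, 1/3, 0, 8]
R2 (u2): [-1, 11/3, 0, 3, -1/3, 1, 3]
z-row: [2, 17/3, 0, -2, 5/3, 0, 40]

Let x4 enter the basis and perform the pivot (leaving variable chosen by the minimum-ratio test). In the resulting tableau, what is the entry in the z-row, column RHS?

Ratio test on column x4 — row 1: entry 0 ≤ 0; row 2: 3/3 = 1. Minimum is 1 at row 2 (u2 leaves); pivot element 3.
Divide row 2 by 3; eliminate column x4 from the other rows.
z-row update in column RHS: 40 − (-2)·1 = 42.

42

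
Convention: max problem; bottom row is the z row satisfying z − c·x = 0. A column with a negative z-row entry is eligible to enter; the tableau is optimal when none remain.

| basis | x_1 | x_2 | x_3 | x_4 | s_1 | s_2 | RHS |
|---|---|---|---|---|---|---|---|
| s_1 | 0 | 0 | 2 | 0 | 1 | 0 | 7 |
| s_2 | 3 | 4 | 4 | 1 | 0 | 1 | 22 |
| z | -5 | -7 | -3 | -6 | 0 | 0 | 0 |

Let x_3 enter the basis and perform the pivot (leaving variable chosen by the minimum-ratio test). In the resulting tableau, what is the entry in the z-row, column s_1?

3/2

Ratio test on column x_3 — row 1: 7/2 = 7/2; row 2: 22/4 = 11/2. Minimum is 7/2 at row 1 (s_1 leaves); pivot element 2.
Divide row 1 by 2; eliminate column x_3 from the other rows.
z-row update in column s_1: 0 − (-3)·(1/2) = 3/2.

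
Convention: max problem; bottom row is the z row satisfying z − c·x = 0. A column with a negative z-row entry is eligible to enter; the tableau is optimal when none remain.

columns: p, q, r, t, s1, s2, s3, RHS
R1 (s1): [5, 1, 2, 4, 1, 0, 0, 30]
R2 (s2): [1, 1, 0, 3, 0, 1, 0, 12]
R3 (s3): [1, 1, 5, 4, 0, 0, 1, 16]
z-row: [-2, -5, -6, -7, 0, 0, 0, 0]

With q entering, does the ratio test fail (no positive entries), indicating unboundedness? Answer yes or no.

Column q has positive entries in row(s) 1, 2, 3, so the ratio test bounds it — not unbounded.

no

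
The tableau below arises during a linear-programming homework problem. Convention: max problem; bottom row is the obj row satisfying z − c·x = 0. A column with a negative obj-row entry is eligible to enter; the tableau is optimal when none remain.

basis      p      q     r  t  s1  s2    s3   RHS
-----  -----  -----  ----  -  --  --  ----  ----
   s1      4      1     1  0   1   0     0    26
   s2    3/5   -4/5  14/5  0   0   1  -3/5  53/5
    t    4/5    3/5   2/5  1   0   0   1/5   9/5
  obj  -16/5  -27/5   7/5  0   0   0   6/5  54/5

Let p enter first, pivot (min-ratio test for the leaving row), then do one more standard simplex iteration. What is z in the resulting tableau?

Ratio test on column p — row 1: 26/4 = 13/2; row 2: (53/5)/(3/5) = 53/3; row 3: (9/5)/(4/5) = 9/4. Minimum is 9/4 at row 3 (t leaves); pivot element 4/5.
Pivot on row 3; the obj-row RHS becomes 54/5 − (-16/5)·(9/4) = 18.
Next entering variable (most negative obj-row entry -3): q.
Ratio test on column q — row 1: entry -2 ≤ 0; row 2: entry -5/4 ≤ 0; row 3: (9/4)/(3/4) = 3. Minimum is 3 at row 3 (p leaves); pivot element 3/4.
After the second pivot the obj-row RHS is 18 − (-3)·3 = 27.

27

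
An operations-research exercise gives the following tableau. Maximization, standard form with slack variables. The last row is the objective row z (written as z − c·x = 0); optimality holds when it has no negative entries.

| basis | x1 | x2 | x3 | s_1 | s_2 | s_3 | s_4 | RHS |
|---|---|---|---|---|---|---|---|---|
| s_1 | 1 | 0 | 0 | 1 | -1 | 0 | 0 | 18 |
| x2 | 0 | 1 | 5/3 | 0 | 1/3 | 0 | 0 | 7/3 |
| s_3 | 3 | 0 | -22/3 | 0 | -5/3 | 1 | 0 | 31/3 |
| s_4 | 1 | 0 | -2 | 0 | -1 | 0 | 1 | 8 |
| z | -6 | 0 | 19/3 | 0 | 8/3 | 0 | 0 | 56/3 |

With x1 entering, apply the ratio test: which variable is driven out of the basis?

s_3

Column x1 entries and ratios — s_1: 18/1 = 18; x2: 0 ≤ 0, skip; s_3: (31/3)/3 = 31/9; s_4: 8/1 = 8.
Smallest ratio is 31/9 in the row of s_3, so s_3 leaves.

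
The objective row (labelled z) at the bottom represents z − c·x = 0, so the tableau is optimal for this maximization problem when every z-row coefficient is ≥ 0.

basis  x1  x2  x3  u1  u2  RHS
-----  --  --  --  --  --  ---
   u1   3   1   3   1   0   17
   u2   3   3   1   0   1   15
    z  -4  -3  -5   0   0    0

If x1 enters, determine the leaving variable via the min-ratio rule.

Column x1 entries and ratios — u1: 17/3 = 17/3; u2: 15/3 = 5.
Smallest ratio is 5 in the row of u2, so u2 leaves.

u2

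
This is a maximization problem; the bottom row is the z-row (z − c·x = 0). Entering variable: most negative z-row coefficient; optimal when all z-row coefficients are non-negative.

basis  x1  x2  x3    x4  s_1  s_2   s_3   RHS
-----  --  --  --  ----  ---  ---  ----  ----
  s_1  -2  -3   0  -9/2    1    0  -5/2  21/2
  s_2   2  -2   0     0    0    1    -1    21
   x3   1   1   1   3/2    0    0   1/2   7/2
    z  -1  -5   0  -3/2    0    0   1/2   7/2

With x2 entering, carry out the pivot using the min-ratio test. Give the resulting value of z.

Ratio test on column x2 — row 1: entry -3 ≤ 0; row 2: entry -2 ≤ 0; row 3: (7/2)/1 = 7/2. Minimum is 7/2 at row 3 (x3 leaves); pivot element 1.
Pivot on row 3; the z-row RHS becomes 7/2 − (-5)·(7/2) = 21.

21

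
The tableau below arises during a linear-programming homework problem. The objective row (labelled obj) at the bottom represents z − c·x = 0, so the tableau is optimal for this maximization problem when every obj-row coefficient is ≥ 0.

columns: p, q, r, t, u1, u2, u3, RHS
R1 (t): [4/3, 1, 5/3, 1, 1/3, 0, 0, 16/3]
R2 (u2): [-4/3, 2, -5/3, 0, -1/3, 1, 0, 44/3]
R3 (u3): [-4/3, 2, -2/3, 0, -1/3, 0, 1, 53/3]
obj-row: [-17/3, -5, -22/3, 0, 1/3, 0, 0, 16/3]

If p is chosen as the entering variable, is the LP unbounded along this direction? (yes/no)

Column p has positive entries in row(s) 1, so the ratio test bounds it — not unbounded.

no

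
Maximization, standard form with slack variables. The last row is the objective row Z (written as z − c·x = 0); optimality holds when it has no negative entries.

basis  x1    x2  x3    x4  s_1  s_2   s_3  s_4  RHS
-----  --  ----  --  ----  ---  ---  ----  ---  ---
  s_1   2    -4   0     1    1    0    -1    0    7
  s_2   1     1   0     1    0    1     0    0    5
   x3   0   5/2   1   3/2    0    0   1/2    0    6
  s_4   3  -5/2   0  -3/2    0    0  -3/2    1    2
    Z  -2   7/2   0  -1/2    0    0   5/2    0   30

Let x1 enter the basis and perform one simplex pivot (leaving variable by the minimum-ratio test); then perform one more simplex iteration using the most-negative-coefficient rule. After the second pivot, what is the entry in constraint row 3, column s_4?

1/2

Ratio test on column x1 — row 1: 7/2 = 7/2; row 2: 5/1 = 5; row 3: entry 0 ≤ 0; row 4: 2/3 = 2/3. Minimum is 2/3 at row 4 (s_4 leaves); pivot element 3.
Divide row 4 by 3; eliminate column x1 from the other rows.
Second iteration: most negative Z-row entry is -3/2 in column x4, so x4 enters.
Ratio test on column x4 — row 1: (17/3)/2 = 17/6; row 2: (13/3)/(3/2) = 26/9; row 3: 6/(3/2) = 4; row 4: entry -1/2 ≤ 0. Minimum is 17/6 at row 1 (s_1 leaves); pivot element 2.
Divide row 1 by 2; eliminate column x4 from the other rows.
After both pivots, the entry at constraint row 3, column s_4 is 1/2.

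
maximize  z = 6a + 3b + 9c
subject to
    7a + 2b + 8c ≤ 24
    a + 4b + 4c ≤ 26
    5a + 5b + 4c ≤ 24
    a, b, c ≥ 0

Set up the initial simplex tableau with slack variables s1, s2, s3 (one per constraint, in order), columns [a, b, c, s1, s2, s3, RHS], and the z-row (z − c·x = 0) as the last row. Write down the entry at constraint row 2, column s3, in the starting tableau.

0

Slack s3 belongs to constraint 3; its column is the unit vector e_3, so the entry in row 2 is 0.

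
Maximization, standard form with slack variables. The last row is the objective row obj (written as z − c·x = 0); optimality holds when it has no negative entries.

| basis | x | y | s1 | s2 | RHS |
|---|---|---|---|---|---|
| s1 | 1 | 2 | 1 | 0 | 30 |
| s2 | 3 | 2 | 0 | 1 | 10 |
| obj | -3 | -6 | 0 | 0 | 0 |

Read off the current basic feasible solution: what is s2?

10

s2 is basic (row 2); its value is the RHS of that row, 10.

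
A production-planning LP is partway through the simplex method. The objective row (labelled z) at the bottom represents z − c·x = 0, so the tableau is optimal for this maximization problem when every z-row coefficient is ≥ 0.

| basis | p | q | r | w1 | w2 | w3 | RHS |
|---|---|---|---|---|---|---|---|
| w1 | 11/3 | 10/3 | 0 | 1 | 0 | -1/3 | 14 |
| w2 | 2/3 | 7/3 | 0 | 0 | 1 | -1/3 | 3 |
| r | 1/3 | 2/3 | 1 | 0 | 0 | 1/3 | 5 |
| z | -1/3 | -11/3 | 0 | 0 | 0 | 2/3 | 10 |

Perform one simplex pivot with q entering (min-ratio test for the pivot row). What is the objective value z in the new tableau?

103/7

Ratio test on column q — row 1: 14/(10/3) = 21/5; row 2: 3/(7/3) = 9/7; row 3: 5/(2/3) = 15/2. Minimum is 9/7 at row 2 (w2 leaves); pivot element 7/3.
Pivot on row 2; the z-row RHS becomes 10 − (-11/3)·(9/7) = 103/7.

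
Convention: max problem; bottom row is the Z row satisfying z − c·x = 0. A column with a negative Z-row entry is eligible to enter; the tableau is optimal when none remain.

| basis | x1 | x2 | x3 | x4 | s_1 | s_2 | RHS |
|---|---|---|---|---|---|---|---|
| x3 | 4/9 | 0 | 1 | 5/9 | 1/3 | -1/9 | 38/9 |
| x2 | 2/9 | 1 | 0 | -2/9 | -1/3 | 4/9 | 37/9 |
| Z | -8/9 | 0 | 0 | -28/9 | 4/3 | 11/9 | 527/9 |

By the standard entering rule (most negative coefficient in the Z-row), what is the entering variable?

Negative Z-row entries: x1: -8/9, x4: -28/9.
The most negative is -28/9 in column x4, so x4 enters.

x4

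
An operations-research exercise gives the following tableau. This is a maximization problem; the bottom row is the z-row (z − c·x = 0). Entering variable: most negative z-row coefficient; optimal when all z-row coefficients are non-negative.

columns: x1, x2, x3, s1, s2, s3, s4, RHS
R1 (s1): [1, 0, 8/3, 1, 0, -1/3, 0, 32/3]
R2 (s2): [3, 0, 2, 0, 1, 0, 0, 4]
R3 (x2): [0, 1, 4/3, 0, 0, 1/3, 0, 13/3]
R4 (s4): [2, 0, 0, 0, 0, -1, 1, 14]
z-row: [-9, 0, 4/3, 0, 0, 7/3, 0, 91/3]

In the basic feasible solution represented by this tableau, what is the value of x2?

x2 is basic (row 3); its value is the RHS of that row, 13/3.

13/3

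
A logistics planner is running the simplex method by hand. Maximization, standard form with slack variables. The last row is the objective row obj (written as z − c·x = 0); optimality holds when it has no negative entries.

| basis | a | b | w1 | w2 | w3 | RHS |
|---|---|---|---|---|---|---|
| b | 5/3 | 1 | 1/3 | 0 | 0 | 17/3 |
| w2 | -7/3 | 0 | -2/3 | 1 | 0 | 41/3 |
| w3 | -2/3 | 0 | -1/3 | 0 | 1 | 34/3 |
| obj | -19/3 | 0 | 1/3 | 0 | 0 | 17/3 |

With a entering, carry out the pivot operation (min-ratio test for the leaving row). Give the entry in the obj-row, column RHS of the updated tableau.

Ratio test on column a — row 1: (17/3)/(5/3) = 17/5; row 2: entry -7/3 ≤ 0; row 3: entry -2/3 ≤ 0. Minimum is 17/5 at row 1 (b leaves); pivot element 5/3.
Divide row 1 by 5/3; eliminate column a from the other rows.
obj-row update in column RHS: 17/3 − (-19/3)·(17/5) = 136/5.

136/5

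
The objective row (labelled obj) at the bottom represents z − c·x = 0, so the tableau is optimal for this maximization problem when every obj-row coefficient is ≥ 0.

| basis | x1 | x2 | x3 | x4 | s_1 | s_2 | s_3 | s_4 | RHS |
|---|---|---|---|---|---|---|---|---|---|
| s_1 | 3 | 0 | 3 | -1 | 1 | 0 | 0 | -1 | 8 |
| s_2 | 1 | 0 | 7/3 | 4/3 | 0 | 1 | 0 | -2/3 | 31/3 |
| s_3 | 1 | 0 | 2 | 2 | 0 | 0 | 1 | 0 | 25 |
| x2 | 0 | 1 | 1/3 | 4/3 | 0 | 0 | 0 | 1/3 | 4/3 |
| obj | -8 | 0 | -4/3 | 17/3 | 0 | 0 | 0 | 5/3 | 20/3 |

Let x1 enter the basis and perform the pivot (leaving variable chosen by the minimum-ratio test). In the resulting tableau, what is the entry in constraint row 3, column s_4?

1/3

Ratio test on column x1 — row 1: 8/3 = 8/3; row 2: (31/3)/1 = 31/3; row 3: 25/1 = 25; row 4: entry 0 ≤ 0. Minimum is 8/3 at row 1 (s_1 leaves); pivot element 3.
Divide row 1 by 3; eliminate column x1 from the other rows.
Row 3 update in column s_4: 0 − 1·(-1/3) = 1/3.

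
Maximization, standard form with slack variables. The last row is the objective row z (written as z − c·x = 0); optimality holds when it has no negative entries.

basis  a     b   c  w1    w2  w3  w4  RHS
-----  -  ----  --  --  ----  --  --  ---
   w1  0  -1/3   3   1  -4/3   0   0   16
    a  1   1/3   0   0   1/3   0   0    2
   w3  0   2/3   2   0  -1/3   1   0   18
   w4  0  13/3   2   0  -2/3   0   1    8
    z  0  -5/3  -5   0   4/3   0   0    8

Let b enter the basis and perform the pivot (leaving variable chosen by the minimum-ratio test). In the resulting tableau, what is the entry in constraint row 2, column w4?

Ratio test on column b — row 1: entry -1/3 ≤ 0; row 2: 2/(1/3) = 6; row 3: 18/(2/3) = 27; row 4: 8/(13/3) = 24/13. Minimum is 24/13 at row 4 (w4 leaves); pivot element 13/3.
Divide row 4 by 13/3; eliminate column b from the other rows.
Row 2 update in column w4: 0 − (1/3)·(3/13) = -1/13.

-1/13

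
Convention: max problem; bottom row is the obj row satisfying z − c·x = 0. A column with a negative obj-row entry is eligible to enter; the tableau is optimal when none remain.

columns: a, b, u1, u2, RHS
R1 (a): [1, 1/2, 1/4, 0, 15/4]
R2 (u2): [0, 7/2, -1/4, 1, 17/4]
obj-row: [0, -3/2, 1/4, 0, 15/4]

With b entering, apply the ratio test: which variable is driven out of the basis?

Column b entries and ratios — a: (15/4)/(1/2) = 15/2; u2: (17/4)/(7/2) = 17/14.
Smallest ratio is 17/14 in the row of u2, so u2 leaves.

u2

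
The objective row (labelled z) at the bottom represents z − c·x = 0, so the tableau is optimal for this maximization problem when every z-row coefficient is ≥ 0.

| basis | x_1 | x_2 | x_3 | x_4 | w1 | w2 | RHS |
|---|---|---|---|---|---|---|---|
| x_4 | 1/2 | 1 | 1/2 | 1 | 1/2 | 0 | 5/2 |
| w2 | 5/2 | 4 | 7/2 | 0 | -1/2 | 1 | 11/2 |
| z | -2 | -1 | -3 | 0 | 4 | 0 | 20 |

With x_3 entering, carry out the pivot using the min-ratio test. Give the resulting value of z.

173/7

Ratio test on column x_3 — row 1: (5/2)/(1/2) = 5; row 2: (11/2)/(7/2) = 11/7. Minimum is 11/7 at row 2 (w2 leaves); pivot element 7/2.
Pivot on row 2; the z-row RHS becomes 20 − (-3)·(11/7) = 173/7.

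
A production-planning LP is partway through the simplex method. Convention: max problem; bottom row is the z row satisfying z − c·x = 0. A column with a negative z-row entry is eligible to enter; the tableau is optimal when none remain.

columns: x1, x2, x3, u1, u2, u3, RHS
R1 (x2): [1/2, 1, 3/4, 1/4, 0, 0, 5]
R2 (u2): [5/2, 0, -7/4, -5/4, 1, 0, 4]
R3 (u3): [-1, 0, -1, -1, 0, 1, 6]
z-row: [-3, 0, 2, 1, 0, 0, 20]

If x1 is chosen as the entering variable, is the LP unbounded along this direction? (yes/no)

no

Column x1 has positive entries in row(s) 1, 2, so the ratio test bounds it — not unbounded.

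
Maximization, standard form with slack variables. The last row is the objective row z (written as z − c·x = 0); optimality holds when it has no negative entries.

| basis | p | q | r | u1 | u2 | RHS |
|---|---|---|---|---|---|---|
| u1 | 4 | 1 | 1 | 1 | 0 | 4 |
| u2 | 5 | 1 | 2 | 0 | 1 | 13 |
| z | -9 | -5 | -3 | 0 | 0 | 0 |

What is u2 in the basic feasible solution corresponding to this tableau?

u2 is basic (row 2); its value is the RHS of that row, 13.

13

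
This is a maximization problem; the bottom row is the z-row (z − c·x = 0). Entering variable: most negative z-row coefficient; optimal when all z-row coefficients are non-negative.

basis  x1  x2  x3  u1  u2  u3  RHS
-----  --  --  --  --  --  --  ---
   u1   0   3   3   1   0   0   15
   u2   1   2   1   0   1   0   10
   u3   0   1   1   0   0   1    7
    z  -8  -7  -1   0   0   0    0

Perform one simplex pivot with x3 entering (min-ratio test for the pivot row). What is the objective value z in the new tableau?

5

Ratio test on column x3 — row 1: 15/3 = 5; row 2: 10/1 = 10; row 3: 7/1 = 7. Minimum is 5 at row 1 (u1 leaves); pivot element 3.
Pivot on row 1; the z-row RHS becomes 0 − (-1)·5 = 5.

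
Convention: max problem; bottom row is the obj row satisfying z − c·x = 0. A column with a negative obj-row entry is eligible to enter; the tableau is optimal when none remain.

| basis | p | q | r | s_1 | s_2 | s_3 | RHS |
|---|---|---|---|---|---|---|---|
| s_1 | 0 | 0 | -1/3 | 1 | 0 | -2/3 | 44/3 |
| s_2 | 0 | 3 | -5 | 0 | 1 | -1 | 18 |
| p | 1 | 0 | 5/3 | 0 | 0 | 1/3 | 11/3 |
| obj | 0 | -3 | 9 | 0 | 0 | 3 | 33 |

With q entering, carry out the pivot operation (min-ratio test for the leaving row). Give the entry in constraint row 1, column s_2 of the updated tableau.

Ratio test on column q — row 1: entry 0 ≤ 0; row 2: 18/3 = 6; row 3: entry 0 ≤ 0. Minimum is 6 at row 2 (s_2 leaves); pivot element 3.
Divide row 2 by 3; eliminate column q from the other rows.
Row 1 update in column s_2: 0 − 0·(1/3) = 0.

0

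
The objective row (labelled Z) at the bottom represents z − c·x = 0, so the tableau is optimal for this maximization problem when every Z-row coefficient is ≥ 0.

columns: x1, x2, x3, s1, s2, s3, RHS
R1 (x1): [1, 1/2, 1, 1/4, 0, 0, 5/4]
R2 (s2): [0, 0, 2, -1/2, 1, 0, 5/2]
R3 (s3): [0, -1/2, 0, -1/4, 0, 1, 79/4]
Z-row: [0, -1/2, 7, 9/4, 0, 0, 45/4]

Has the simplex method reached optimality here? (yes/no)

no

The Z-row has a negative entry -1/2 in column x2, so it is not optimal.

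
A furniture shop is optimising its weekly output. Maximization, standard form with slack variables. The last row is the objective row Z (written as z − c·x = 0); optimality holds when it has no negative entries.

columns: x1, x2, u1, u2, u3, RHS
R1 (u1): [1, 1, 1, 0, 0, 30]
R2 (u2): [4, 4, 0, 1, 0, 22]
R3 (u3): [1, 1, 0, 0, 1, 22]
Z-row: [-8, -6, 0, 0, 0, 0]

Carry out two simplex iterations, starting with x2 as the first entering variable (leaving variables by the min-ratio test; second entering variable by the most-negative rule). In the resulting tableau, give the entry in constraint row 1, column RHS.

49/2

Ratio test on column x2 — row 1: 30/1 = 30; row 2: 22/4 = 11/2; row 3: 22/1 = 22. Minimum is 11/2 at row 2 (u2 leaves); pivot element 4.
Divide row 2 by 4; eliminate column x2 from the other rows.
Second iteration: most negative Z-row entry is -2 in column x1, so x1 enters.
Ratio test on column x1 — row 1: entry 0 ≤ 0; row 2: (11/2)/1 = 11/2; row 3: entry 0 ≤ 0. Minimum is 11/2 at row 2 (x2 leaves); pivot element 1.
Divide row 2 by 1; eliminate column x1 from the other rows.
After both pivots, the entry at constraint row 1, column RHS is 49/2.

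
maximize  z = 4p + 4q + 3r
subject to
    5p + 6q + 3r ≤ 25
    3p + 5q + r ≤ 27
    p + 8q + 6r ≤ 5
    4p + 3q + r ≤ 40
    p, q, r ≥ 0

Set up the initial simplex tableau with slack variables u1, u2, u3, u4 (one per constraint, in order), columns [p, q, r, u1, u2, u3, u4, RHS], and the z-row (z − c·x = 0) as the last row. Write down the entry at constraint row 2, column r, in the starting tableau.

Constraint 2 has coefficient 1 on r.

1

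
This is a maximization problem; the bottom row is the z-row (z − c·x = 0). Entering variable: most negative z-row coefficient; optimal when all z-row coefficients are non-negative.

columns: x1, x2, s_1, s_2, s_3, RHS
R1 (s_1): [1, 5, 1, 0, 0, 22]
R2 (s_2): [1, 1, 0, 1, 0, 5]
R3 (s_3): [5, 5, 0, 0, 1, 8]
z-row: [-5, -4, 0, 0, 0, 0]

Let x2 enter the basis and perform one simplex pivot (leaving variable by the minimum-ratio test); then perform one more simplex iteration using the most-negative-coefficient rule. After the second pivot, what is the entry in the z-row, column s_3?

1

Ratio test on column x2 — row 1: 22/5 = 22/5; row 2: 5/1 = 5; row 3: 8/5 = 8/5. Minimum is 8/5 at row 3 (s_3 leaves); pivot element 5.
Divide row 3 by 5; eliminate column x2 from the other rows.
Second iteration: most negative z-row entry is -1 in column x1, so x1 enters.
Ratio test on column x1 — row 1: entry -4 ≤ 0; row 2: entry 0 ≤ 0; row 3: (8/5)/1 = 8/5. Minimum is 8/5 at row 3 (x2 leaves); pivot element 1.
Divide row 3 by 1; eliminate column x1 from the other rows.
After both pivots, the entry at the z-row, column s_3 is 1.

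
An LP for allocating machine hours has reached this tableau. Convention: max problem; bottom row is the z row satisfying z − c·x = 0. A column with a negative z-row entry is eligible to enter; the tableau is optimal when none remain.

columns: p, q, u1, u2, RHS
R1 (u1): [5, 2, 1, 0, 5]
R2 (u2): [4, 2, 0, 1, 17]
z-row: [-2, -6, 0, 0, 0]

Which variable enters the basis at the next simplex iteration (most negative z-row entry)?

q

Negative z-row entries: p: -2, q: -6.
The most negative is -6 in column q, so q enters.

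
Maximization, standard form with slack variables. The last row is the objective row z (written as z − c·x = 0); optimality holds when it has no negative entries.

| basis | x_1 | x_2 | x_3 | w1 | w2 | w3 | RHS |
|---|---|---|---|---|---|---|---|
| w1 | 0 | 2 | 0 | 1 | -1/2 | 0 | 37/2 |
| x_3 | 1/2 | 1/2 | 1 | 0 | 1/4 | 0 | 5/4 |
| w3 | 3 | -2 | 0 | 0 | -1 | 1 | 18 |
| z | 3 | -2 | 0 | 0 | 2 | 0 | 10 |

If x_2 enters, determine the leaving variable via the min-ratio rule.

Column x_2 entries and ratios — w1: (37/2)/2 = 37/4; x_3: (5/4)/(1/2) = 5/2; w3: -2 ≤ 0, skip.
Smallest ratio is 5/2 in the row of x_3, so x_3 leaves.

x_3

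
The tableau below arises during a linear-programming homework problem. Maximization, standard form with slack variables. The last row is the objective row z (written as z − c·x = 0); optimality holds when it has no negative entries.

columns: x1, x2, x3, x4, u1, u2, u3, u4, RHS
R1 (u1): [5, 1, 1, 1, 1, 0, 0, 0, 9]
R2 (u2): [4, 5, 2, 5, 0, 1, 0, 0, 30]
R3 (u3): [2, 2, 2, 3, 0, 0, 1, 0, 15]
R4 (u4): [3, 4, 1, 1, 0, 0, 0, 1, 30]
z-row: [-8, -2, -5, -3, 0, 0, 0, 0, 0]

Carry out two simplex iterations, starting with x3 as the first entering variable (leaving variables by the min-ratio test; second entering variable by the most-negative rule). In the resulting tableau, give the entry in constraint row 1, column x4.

Ratio test on column x3 — row 1: 9/1 = 9; row 2: 30/2 = 15; row 3: 15/2 = 15/2; row 4: 30/1 = 30. Minimum is 15/2 at row 3 (u3 leaves); pivot element 2.
Divide row 3 by 2; eliminate column x3 from the other rows.
Second iteration: most negative z-row entry is -3 in column x1, so x1 enters.
Ratio test on column x1 — row 1: (3/2)/4 = 3/8; row 2: 15/2 = 15/2; row 3: (15/2)/1 = 15/2; row 4: (45/2)/2 = 45/4. Minimum is 3/8 at row 1 (u1 leaves); pivot element 4.
Divide row 1 by 4; eliminate column x1 from the other rows.
After both pivots, the entry at constraint row 1, column x4 is -1/8.

-1/8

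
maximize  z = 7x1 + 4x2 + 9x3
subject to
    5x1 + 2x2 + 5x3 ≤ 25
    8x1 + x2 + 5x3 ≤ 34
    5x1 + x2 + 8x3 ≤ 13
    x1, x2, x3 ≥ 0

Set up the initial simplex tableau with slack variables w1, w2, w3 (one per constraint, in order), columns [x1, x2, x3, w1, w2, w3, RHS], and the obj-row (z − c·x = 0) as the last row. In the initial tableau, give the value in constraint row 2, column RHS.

34

The RHS of constraint 2 is b_2 = 34.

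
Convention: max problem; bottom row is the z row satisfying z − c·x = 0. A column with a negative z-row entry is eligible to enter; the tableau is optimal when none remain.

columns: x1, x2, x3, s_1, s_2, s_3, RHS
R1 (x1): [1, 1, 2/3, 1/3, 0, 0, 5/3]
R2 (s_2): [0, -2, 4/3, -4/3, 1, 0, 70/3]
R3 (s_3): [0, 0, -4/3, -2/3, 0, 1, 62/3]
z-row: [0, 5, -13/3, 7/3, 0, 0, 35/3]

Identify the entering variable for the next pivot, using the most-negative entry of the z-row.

Negative z-row entries: x3: -13/3.
The most negative is -13/3 in column x3, so x3 enters.

x3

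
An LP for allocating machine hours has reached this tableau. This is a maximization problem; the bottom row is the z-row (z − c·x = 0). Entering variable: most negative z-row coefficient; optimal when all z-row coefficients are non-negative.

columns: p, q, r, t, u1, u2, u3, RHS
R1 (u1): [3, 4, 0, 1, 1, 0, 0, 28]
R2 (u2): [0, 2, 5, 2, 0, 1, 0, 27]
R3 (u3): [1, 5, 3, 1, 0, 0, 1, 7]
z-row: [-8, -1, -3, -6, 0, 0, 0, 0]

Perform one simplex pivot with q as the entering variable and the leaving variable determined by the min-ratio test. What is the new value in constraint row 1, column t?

1/5

Ratio test on column q — row 1: 28/4 = 7; row 2: 27/2 = 27/2; row 3: 7/5 = 7/5. Minimum is 7/5 at row 3 (u3 leaves); pivot element 5.
Divide row 3 by 5; eliminate column q from the other rows.
Row 1 update in column t: 1 − 4·(1/5) = 1/5.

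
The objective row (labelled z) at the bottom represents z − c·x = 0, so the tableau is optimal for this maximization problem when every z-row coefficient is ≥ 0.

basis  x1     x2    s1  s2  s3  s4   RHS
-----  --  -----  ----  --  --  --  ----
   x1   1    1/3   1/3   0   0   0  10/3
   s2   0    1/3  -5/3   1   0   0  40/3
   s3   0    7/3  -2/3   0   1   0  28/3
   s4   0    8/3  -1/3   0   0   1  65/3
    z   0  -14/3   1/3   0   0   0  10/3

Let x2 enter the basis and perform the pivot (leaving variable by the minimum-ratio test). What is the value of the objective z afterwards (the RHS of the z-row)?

Ratio test on column x2 — row 1: (10/3)/(1/3) = 10; row 2: (40/3)/(1/3) = 40; row 3: (28/3)/(7/3) = 4; row 4: (65/3)/(8/3) = 65/8. Minimum is 4 at row 3 (s3 leaves); pivot element 7/3.
Pivot on row 3; the z-row RHS becomes 10/3 − (-14/3)·4 = 22.

22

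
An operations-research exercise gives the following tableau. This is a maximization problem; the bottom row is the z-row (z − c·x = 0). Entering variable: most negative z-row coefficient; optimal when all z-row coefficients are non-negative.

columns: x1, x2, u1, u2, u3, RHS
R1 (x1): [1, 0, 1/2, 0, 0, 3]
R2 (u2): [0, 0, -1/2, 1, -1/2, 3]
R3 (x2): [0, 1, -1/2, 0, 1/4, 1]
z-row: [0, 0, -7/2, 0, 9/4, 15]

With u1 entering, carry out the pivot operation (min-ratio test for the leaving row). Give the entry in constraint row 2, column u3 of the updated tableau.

Ratio test on column u1 — row 1: 3/(1/2) = 6; row 2: entry -1/2 ≤ 0; row 3: entry -1/2 ≤ 0. Minimum is 6 at row 1 (x1 leaves); pivot element 1/2.
Divide row 1 by 1/2; eliminate column u1 from the other rows.
Row 2 update in column u3: -1/2 − (-1/2)·0 = -1/2.

-1/2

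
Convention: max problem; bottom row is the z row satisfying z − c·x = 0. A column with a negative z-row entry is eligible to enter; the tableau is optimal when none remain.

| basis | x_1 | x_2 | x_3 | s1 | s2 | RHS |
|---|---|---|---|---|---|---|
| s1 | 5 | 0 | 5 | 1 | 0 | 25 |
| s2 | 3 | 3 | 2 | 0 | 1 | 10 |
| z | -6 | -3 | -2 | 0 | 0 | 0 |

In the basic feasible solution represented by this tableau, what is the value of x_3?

x_3 is not in the basis, so in the current basic feasible solution x_3 = 0.

0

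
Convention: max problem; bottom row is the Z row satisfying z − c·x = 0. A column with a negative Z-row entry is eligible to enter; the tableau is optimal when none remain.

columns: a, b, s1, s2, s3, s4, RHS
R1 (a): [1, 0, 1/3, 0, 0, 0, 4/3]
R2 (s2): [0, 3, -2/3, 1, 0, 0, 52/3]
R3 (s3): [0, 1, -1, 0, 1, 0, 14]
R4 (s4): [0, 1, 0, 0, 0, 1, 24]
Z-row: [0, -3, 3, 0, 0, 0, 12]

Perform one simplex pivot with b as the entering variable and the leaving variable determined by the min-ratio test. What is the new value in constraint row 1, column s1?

1/3

Ratio test on column b — row 1: entry 0 ≤ 0; row 2: (52/3)/3 = 52/9; row 3: 14/1 = 14; row 4: 24/1 = 24. Minimum is 52/9 at row 2 (s2 leaves); pivot element 3.
Divide row 2 by 3; eliminate column b from the other rows.
Row 1 update in column s1: 1/3 − 0·(-2/9) = 1/3.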